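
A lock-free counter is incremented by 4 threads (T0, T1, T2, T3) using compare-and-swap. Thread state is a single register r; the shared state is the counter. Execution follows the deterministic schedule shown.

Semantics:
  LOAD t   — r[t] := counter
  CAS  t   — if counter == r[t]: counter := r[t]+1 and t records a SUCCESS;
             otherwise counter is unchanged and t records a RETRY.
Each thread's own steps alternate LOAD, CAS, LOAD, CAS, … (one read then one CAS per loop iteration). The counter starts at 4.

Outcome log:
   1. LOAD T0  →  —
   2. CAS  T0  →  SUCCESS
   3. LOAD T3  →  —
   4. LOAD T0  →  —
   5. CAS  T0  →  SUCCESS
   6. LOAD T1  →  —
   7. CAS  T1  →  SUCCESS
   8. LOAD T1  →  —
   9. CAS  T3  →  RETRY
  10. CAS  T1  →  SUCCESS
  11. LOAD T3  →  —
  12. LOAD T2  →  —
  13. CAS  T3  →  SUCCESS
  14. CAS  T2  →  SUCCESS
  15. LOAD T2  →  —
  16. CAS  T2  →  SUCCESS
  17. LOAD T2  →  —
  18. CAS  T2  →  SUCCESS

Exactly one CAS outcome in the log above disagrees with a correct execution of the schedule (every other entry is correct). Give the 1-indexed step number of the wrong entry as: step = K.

step = 14

Re-executing:
1. LOAD T0 → mem=4 r[T0]=4 [LOAD]
2. CAS T0 → mem=5 r[T0]=4 [OK]
3. LOAD T3 → mem=5 r[T3]=5 [LOAD]
4. LOAD T0 → mem=5 r[T0]=5 [LOAD]
5. CAS T0 → mem=6 r[T0]=5 [OK]
6. LOAD T1 → mem=6 r[T1]=6 [LOAD]
7. CAS T1 → mem=7 r[T1]=6 [OK]
8. LOAD T1 → mem=7 r[T1]=7 [LOAD]
9. CAS T3 → mem=7 r[T3]=5 [RETRY]
10. CAS T1 → mem=8 r[T1]=7 [OK]
11. LOAD T3 → mem=8 r[T3]=8 [LOAD]
12. LOAD T2 → mem=8 r[T2]=8 [LOAD]
13. CAS T3 → mem=9 r[T3]=8 [OK]
14. CAS T2 → mem=9 r[T2]=8 [RETRY]
15. LOAD T2 → mem=9 r[T2]=9 [LOAD]
16. CAS T2 → mem=10 r[T2]=9 [OK]
17. LOAD T2 → mem=10 r[T2]=10 [LOAD]
18. CAS T2 → mem=11 r[T2]=10 [OK]
Flip is step 14.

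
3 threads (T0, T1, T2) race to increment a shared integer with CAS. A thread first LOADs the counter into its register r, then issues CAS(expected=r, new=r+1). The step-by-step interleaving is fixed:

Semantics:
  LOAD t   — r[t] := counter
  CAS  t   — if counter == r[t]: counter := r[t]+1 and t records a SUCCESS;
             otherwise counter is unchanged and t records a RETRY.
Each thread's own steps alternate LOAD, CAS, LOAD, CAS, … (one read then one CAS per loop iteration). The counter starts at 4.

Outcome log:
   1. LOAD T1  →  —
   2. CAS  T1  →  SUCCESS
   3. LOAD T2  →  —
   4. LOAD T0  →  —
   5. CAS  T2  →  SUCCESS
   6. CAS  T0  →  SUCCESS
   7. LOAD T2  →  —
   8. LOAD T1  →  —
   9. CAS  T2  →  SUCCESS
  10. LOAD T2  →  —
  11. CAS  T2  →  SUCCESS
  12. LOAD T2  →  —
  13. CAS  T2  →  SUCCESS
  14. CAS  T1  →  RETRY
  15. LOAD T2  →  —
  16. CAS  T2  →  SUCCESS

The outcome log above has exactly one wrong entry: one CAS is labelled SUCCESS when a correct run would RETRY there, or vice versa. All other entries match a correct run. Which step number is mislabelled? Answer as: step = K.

step = 6

Re-executing:
T1 LOAD — after: cnt=4, r=4 — load
T1 CAS — after: cnt=5, r=4 — ok
T2 LOAD — after: cnt=5, r=5 — load
T0 LOAD — after: cnt=5, r=5 — load
T2 CAS — after: cnt=6, r=5 — ok
T0 CAS — after: cnt=6, r=5 — retry
T2 LOAD — after: cnt=6, r=6 — load
T1 LOAD — after: cnt=6, r=6 — load
T2 CAS — after: cnt=7, r=6 — ok
T2 LOAD — after: cnt=7, r=7 — load
T2 CAS — after: cnt=8, r=7 — ok
T2 LOAD — after: cnt=8, r=8 — load
T2 CAS — after: cnt=9, r=8 — ok
T1 CAS — after: cnt=9, r=6 — retry
T2 LOAD — after: cnt=9, r=9 — load
T2 CAS — after: cnt=10, r=9 — ok
Log disagrees first at step 6.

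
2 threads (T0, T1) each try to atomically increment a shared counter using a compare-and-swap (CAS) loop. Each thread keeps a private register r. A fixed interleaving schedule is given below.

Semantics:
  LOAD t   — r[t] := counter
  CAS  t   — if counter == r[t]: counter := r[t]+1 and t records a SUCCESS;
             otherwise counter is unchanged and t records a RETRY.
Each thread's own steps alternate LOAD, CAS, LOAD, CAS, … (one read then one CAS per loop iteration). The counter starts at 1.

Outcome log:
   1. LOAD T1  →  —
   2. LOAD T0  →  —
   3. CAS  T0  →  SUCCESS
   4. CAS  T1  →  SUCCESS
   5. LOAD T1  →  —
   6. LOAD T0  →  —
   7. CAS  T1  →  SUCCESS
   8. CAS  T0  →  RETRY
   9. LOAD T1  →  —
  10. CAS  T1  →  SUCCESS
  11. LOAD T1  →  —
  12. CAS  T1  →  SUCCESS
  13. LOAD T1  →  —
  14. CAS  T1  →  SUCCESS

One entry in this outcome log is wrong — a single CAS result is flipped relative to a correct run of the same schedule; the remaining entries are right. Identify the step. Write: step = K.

step = 4

Re-executing:
#1 T1 reads 1
#2 T0 reads 1
#3 T0 CAS(1→2) writes; counter now 2
#4 T1 CAS(1→2) fails; counter now 2
#5 T1 reads 2
#6 T0 reads 2
#7 T1 CAS(2→3) writes; counter now 3
#8 T0 CAS(2→3) fails; counter now 3
#9 T1 reads 3
#10 T1 CAS(3→4) writes; counter now 4
#11 T1 reads 4
#12 T1 CAS(4→5) writes; counter now 5
#13 T1 reads 5
#14 T1 CAS(5→6) writes; counter now 6
Log disagrees first at step 4.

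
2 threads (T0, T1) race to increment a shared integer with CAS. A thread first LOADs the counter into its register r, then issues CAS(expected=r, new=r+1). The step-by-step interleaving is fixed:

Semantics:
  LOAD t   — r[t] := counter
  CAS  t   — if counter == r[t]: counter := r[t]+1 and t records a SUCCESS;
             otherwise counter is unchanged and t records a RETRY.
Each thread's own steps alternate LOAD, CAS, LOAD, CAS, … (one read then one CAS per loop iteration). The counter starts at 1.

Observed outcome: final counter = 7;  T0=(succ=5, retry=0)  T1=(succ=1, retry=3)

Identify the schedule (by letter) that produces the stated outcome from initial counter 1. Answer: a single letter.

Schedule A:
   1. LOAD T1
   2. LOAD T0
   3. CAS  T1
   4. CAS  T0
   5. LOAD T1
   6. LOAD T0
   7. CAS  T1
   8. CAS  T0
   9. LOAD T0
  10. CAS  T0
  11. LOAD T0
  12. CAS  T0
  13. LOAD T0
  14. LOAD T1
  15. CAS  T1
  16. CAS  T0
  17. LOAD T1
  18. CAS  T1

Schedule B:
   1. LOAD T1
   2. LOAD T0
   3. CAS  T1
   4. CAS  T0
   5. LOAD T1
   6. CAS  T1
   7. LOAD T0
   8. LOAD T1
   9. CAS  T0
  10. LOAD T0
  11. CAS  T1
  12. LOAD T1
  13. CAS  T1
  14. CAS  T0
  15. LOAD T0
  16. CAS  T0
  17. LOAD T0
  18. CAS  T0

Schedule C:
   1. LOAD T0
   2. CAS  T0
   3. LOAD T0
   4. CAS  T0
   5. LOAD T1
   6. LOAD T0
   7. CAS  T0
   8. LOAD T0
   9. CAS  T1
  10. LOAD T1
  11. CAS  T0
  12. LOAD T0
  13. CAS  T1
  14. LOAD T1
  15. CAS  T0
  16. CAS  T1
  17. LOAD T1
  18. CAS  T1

Tracing schedule C:
[1] T0.load  rd  (counter 1, T0.r 1)
[2] T0.cas  hit  (counter 2, T0.r 1)
[3] T0.load  rd  (counter 2, T0.r 2)
[4] T0.cas  hit  (counter 3, T0.r 2)
[5] T1.load  rd  (counter 3, T1.r 3)
[6] T0.load  rd  (counter 3, T0.r 3)
[7] T0.cas  hit  (counter 4, T0.r 3)
[8] T0.load  rd  (counter 4, T0.r 4)
[9] T1.cas  miss  (counter 4, T1.r 3)
[10] T1.load  rd  (counter 4, T1.r 4)
[11] T0.cas  hit  (counter 5, T0.r 4)
[12] T0.load  rd  (counter 5, T0.r 5)
[13] T1.cas  miss  (counter 5, T1.r 4)
[14] T1.load  rd  (counter 5, T1.r 5)
[15] T0.cas  hit  (counter 6, T0.r 5)
[16] T1.cas  miss  (counter 6, T1.r 5)
[17] T1.load  rd  (counter 6, T1.r 6)
[18] T1.cas  hit  (counter 7, T1.r 6)

C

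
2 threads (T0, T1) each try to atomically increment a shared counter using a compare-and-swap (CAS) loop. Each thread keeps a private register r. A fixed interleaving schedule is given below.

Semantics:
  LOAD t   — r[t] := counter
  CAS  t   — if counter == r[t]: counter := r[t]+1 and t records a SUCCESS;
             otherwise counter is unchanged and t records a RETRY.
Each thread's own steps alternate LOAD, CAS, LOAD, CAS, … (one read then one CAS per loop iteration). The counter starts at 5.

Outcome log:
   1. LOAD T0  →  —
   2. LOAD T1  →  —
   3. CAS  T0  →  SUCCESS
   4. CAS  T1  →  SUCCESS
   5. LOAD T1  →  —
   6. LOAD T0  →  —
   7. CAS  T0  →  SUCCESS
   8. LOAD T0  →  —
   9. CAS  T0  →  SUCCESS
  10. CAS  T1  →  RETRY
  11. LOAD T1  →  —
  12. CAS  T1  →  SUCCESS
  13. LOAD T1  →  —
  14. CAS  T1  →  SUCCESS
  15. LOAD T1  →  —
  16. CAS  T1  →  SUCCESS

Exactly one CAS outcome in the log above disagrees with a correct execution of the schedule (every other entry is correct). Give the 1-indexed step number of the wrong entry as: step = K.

step = 4

Reference trace:
1. LOAD T0 → mem=5 r[T0]=5 [LOAD]
2. LOAD T1 → mem=5 r[T1]=5 [LOAD]
3. CAS T0 → mem=6 r[T0]=5 [OK]
4. CAS T1 → mem=6 r[T1]=5 [RETRY]
5. LOAD T1 → mem=6 r[T1]=6 [LOAD]
6. LOAD T0 → mem=6 r[T0]=6 [LOAD]
7. CAS T0 → mem=7 r[T0]=6 [OK]
8. LOAD T0 → mem=7 r[T0]=7 [LOAD]
9. CAS T0 → mem=8 r[T0]=7 [OK]
10. CAS T1 → mem=8 r[T1]=6 [RETRY]
11. LOAD T1 → mem=8 r[T1]=8 [LOAD]
12. CAS T1 → mem=9 r[T1]=8 [OK]
13. LOAD T1 → mem=9 r[T1]=9 [LOAD]
14. CAS T1 → mem=10 r[T1]=9 [OK]
15. LOAD T1 → mem=10 r[T1]=10 [LOAD]
16. CAS T1 → mem=11 r[T1]=10 [OK]
Flip is step 4.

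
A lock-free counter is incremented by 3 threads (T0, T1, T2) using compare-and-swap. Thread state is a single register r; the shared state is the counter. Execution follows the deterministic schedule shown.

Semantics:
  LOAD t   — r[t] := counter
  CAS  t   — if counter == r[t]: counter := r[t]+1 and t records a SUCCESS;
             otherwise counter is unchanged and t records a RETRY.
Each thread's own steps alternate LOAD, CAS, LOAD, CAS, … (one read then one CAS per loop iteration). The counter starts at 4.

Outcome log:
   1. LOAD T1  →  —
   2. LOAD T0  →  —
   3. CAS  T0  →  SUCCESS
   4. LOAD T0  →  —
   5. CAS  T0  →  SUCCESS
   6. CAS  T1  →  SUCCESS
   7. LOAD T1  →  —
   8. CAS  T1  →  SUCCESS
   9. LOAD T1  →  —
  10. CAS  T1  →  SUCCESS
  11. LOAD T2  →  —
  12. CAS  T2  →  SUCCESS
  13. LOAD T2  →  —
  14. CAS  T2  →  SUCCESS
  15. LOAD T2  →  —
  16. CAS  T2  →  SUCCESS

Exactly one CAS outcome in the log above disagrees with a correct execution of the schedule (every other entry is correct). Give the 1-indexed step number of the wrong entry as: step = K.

step = 6

Re-executing:
   1) LOAD T1:  M=4  r_T1=4
   2) LOAD T0:  M=4  r_T0=4
   3) CAS  T0:  M=5  r_T0=4 ✓
   4) LOAD T0:  M=5  r_T0=5
   5) CAS  T0:  M=6  r_T0=5 ✓
   6) CAS  T1:  M=6  r_T1=4 ✗
   7) LOAD T1:  M=6  r_T1=6
   8) CAS  T1:  M=7  r_T1=6 ✓
   9) LOAD T1:  M=7  r_T1=7
  10) CAS  T1:  M=8  r_T1=7 ✓
  11) LOAD T2:  M=8  r_T2=8
  12) CAS  T2:  M=9  r_T2=8 ✓
  13) LOAD T2:  M=9  r_T2=9
  14) CAS  T2:  M=10  r_T2=9 ✓
  15) LOAD T2:  M=10  r_T2=10
  16) CAS  T2:  M=11  r_T2=10 ✓
Mismatch at 6.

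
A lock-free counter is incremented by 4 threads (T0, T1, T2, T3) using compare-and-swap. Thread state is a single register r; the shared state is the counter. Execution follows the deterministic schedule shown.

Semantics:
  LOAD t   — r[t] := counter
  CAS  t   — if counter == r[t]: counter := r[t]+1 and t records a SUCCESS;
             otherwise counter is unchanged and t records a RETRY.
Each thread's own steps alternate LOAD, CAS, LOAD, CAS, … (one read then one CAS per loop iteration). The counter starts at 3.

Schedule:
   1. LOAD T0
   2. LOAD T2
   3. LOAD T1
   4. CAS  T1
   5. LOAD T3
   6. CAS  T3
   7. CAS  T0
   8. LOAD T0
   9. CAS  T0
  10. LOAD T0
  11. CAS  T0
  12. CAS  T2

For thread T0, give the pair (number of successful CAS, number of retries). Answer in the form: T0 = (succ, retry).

T0 = (2, 1)

   1) LOAD T0:  M=3  r_T0=3
   2) LOAD T2:  M=3  r_T2=3
   3) LOAD T1:  M=3  r_T1=3
   4) CAS  T1:  M=4  r_T1=3 ✓
   5) LOAD T3:  M=4  r_T3=4
   6) CAS  T3:  M=5  r_T3=4 ✓
   7) CAS  T0:  M=5  r_T0=3 ✗
   8) LOAD T0:  M=5  r_T0=5
   9) CAS  T0:  M=6  r_T0=5 ✓
  10) LOAD T0:  M=6  r_T0=6
  11) CAS  T0:  M=7  r_T0=6 ✓
  12) CAS  T2:  M=7  r_T2=3 ✗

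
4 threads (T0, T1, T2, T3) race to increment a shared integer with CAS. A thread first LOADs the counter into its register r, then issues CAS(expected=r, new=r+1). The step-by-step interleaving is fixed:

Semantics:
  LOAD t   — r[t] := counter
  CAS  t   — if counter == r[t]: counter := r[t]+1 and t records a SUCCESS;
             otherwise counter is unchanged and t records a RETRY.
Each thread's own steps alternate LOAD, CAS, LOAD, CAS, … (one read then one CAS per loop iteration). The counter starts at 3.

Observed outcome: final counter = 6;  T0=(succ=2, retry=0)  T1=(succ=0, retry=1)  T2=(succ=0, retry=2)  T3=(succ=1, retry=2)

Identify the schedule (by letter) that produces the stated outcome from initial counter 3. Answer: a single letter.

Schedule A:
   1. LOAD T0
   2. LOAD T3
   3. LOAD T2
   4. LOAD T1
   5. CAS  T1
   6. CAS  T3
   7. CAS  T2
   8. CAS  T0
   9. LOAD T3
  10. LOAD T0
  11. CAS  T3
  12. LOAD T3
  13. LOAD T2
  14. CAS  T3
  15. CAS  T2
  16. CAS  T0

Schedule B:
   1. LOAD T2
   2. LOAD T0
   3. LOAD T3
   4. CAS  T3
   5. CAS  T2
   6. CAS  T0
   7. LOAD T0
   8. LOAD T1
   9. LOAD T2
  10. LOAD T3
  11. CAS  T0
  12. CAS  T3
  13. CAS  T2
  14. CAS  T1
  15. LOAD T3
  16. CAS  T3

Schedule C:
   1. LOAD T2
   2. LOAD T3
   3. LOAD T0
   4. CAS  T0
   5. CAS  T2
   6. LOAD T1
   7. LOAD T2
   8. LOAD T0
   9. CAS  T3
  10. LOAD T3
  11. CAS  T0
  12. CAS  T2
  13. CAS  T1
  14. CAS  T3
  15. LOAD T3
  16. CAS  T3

Simulating candidate C:
#1 T2 reads 3
#2 T3 reads 3
#3 T0 reads 3
#4 T0 CAS(3→4) writes; counter now 4
#5 T2 CAS(3→4) fails; counter now 4
#6 T1 reads 4
#7 T2 reads 4
#8 T0 reads 4
#9 T3 CAS(3→4) fails; counter now 4
#10 T3 reads 4
#11 T0 CAS(4→5) writes; counter now 5
#12 T2 CAS(4→5) fails; counter now 5
#13 T1 CAS(4→5) fails; counter now 5
#14 T3 CAS(4→5) fails; counter now 5
#15 T3 reads 5
#16 T3 CAS(5→6) writes; counter now 6

C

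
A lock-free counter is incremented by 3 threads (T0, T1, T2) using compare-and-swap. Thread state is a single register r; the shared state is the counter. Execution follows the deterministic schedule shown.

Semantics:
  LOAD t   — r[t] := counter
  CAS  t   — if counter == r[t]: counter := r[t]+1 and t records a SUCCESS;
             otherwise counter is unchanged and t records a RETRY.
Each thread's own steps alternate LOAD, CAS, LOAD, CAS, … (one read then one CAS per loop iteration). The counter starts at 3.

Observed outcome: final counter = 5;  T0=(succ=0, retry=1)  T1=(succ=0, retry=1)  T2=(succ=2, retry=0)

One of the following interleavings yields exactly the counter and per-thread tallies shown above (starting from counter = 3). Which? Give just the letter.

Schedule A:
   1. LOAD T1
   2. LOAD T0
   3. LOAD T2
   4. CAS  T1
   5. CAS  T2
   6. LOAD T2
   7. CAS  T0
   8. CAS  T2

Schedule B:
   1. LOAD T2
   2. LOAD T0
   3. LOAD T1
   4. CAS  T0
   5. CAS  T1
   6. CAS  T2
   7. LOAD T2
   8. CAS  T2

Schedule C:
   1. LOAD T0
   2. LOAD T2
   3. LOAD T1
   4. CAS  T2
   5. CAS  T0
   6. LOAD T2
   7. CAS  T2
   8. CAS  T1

Simulating candidate C:
[1] T0.load  rd  (counter 3, T0.r 3)
[2] T2.load  rd  (counter 3, T2.r 3)
[3] T1.load  rd  (counter 3, T1.r 3)
[4] T2.cas  hit  (counter 4, T2.r 3)
[5] T0.cas  miss  (counter 4, T0.r 3)
[6] T2.load  rd  (counter 4, T2.r 4)
[7] T2.cas  hit  (counter 5, T2.r 4)
[8] T1.cas  miss  (counter 5, T1.r 3)

C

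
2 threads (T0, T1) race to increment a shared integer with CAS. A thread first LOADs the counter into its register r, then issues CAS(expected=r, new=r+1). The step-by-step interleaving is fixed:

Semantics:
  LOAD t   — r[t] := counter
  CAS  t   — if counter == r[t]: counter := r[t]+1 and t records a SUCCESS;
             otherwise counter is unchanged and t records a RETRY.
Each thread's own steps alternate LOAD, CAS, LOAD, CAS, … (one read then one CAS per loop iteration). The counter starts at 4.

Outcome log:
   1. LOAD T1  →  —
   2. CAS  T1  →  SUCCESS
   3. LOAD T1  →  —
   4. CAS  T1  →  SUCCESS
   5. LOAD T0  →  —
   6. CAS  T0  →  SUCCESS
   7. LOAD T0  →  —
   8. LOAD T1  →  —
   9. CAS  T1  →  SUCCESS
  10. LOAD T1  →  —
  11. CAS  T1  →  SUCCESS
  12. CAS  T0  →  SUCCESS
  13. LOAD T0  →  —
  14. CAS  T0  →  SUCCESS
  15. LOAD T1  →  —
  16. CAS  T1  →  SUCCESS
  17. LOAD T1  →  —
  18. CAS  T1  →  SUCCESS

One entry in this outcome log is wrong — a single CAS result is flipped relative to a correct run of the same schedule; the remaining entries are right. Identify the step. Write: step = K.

Re-executing:
T1 LOAD — after: cnt=4, r=4 — load
T1 CAS — after: cnt=5, r=4 — ok
T1 LOAD — after: cnt=5, r=5 — load
T1 CAS — after: cnt=6, r=5 — ok
T0 LOAD — after: cnt=6, r=6 — load
T0 CAS — after: cnt=7, r=6 — ok
T0 LOAD — after: cnt=7, r=7 — load
T1 LOAD — after: cnt=7, r=7 — load
T1 CAS — after: cnt=8, r=7 — ok
T1 LOAD — after: cnt=8, r=8 — load
T1 CAS — after: cnt=9, r=8 — ok
T0 CAS — after: cnt=9, r=7 — retry
T0 LOAD — after: cnt=9, r=9 — load
T0 CAS — after: cnt=10, r=9 — ok
T1 LOAD — after: cnt=10, r=10 — load
T1 CAS — after: cnt=11, r=10 — ok
T1 LOAD — after: cnt=11, r=11 — load
T1 CAS — after: cnt=12, r=11 — ok
Flip is step 12.

step = 12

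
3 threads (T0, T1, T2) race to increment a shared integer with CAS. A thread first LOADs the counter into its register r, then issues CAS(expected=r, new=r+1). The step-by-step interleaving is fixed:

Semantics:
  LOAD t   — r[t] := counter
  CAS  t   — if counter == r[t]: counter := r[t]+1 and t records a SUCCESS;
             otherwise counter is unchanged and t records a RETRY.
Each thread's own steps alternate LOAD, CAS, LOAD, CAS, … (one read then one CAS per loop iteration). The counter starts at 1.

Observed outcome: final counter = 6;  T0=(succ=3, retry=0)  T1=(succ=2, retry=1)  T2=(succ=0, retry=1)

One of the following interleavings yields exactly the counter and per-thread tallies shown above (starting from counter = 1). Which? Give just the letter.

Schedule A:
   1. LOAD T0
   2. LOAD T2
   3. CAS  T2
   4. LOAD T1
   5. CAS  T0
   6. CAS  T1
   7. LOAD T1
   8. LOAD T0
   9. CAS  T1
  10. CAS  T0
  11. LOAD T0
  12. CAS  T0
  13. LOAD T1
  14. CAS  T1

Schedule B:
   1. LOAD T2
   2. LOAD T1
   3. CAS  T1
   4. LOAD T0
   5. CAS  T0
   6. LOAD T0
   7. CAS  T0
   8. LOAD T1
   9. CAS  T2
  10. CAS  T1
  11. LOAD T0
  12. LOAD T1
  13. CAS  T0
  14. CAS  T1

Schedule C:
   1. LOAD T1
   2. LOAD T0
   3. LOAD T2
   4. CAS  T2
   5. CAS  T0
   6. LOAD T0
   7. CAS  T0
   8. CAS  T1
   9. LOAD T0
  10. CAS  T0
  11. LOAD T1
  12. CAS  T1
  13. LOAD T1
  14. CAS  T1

B

Tracing schedule B:
T2 LOAD — after: cnt=1, r=1 — load
T1 LOAD — after: cnt=1, r=1 — load
T1 CAS — after: cnt=2, r=1 — ok
T0 LOAD — after: cnt=2, r=2 — load
T0 CAS — after: cnt=3, r=2 — ok
T0 LOAD — after: cnt=3, r=3 — load
T0 CAS — after: cnt=4, r=3 — ok
T1 LOAD — after: cnt=4, r=4 — load
T2 CAS — after: cnt=4, r=1 — retry
T1 CAS — after: cnt=5, r=4 — ok
T0 LOAD — after: cnt=5, r=5 — load
T1 LOAD — after: cnt=5, r=5 — load
T0 CAS — after: cnt=6, r=5 — ok
T1 CAS — after: cnt=6, r=5 — retry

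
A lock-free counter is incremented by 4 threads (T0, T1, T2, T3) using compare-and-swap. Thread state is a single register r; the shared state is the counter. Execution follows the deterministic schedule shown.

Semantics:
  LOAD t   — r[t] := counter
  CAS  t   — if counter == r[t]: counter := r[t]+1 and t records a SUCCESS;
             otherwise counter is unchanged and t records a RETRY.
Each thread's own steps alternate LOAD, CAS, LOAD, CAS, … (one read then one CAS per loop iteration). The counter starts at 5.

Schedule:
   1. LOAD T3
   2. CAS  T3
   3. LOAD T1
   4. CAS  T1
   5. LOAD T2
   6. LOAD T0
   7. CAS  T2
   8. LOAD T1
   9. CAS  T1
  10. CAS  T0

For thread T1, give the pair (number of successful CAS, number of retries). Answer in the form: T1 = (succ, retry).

#1 T3 reads 5
#2 T3 CAS(5→6) writes; counter now 6
#3 T1 reads 6
#4 T1 CAS(6→7) writes; counter now 7
#5 T2 reads 7
#6 T0 reads 7
#7 T2 CAS(7→8) writes; counter now 8
#8 T1 reads 8
#9 T1 CAS(8→9) writes; counter now 9
#10 T0 CAS(7→8) fails; counter now 9

T1 = (2, 0)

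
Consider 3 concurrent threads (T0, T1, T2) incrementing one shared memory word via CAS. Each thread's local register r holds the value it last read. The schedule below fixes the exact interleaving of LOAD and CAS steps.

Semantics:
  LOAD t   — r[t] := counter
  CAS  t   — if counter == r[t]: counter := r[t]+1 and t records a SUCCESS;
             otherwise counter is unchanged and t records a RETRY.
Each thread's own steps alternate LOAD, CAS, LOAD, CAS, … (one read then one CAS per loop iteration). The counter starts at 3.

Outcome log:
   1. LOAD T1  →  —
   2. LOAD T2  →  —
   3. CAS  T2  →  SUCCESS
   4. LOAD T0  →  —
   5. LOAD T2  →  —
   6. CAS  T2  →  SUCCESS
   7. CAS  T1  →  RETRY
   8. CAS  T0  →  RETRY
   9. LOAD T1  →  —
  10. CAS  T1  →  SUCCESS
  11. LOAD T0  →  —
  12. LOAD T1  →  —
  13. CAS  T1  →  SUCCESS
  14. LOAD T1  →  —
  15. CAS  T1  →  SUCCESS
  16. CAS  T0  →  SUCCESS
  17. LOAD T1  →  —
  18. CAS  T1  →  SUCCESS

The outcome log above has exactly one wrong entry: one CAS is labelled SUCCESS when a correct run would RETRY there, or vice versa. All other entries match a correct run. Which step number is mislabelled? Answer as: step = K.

step = 16

Re-executing:
[1] T1.load  rd  (counter 3, T1.r 3)
[2] T2.load  rd  (counter 3, T2.r 3)
[3] T2.cas  hit  (counter 4, T2.r 3)
[4] T0.load  rd  (counter 4, T0.r 4)
[5] T2.load  rd  (counter 4, T2.r 4)
[6] T2.cas  hit  (counter 5, T2.r 4)
[7] T1.cas  miss  (counter 5, T1.r 3)
[8] T0.cas  miss  (counter 5, T0.r 4)
[9] T1.load  rd  (counter 5, T1.r 5)
[10] T1.cas  hit  (counter 6, T1.r 5)
[11] T0.load  rd  (counter 6, T0.r 6)
[12] T1.load  rd  (counter 6, T1.r 6)
[13] T1.cas  hit  (counter 7, T1.r 6)
[14] T1.load  rd  (counter 7, T1.r 7)
[15] T1.cas  hit  (counter 8, T1.r 7)
[16] T0.cas  miss  (counter 8, T0.r 6)
[17] T1.load  rd  (counter 8, T1.r 8)
[18] T1.cas  hit  (counter 9, T1.r 8)
Flip is step 16.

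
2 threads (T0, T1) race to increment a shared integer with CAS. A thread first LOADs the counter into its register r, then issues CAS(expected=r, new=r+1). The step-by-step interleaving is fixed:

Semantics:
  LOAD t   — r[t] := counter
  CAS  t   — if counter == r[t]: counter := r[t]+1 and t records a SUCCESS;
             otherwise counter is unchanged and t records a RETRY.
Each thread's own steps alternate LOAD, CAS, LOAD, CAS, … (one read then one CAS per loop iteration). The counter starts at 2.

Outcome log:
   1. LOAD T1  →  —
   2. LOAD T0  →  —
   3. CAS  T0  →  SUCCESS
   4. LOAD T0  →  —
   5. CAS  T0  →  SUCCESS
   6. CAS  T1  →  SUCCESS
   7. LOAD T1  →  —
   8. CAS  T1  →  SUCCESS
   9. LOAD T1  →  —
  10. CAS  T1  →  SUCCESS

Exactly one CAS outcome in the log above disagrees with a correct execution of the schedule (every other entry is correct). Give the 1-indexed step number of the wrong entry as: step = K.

step = 6

Re-executing:
step 1: T1 LOAD ⇒ load; ctr=2 reg=2
step 2: T0 LOAD ⇒ load; ctr=2 reg=2
step 3: T0 CAS ⇒ ok; ctr=3 reg=2
step 4: T0 LOAD ⇒ load; ctr=3 reg=3
step 5: T0 CAS ⇒ ok; ctr=4 reg=3
step 6: T1 CAS ⇒ retry; ctr=4 reg=2
step 7: T1 LOAD ⇒ load; ctr=4 reg=4
step 8: T1 CAS ⇒ ok; ctr=5 reg=4
step 9: T1 LOAD ⇒ load; ctr=5 reg=5
step 10: T1 CAS ⇒ ok; ctr=6 reg=5
Flip is step 6.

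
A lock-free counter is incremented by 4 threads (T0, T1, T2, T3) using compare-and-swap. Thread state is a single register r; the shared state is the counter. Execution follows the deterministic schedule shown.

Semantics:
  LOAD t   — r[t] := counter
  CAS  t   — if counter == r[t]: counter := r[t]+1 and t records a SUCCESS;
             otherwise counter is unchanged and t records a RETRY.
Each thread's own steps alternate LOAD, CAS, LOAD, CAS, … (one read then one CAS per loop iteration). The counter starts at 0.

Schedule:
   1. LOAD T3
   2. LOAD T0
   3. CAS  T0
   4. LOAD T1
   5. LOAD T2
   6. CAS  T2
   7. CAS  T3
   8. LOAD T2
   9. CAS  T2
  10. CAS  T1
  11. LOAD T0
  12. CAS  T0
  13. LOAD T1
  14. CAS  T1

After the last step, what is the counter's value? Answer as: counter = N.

#1 T3 reads 0
#2 T0 reads 0
#3 T0 CAS(0→1) writes; counter now 1
#4 T1 reads 1
#5 T2 reads 1
#6 T2 CAS(1→2) writes; counter now 2
#7 T3 CAS(0→1) fails; counter now 2
#8 T2 reads 2
#9 T2 CAS(2→3) writes; counter now 3
#10 T1 CAS(1→2) fails; counter now 3
#11 T0 reads 3
#12 T0 CAS(3→4) writes; counter now 4
#13 T1 reads 4
#14 T1 CAS(4→5) writes; counter now 5

counter = 5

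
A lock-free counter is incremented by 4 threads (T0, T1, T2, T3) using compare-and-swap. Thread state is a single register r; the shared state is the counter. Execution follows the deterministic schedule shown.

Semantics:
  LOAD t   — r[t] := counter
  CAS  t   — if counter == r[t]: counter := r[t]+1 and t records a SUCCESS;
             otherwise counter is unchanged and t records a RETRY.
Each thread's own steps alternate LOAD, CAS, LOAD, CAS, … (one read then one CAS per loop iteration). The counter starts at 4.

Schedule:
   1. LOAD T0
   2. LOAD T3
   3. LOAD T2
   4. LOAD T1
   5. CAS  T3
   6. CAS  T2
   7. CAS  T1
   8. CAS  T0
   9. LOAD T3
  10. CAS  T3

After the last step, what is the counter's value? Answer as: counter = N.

1. LOAD T0 → mem=4 r[T0]=4 [LOAD]
2. LOAD T3 → mem=4 r[T3]=4 [LOAD]
3. LOAD T2 → mem=4 r[T2]=4 [LOAD]
4. LOAD T1 → mem=4 r[T1]=4 [LOAD]
5. CAS T3 → mem=5 r[T3]=4 [OK]
6. CAS T2 → mem=5 r[T2]=4 [RETRY]
7. CAS T1 → mem=5 r[T1]=4 [RETRY]
8. CAS T0 → mem=5 r[T0]=4 [RETRY]
9. LOAD T3 → mem=5 r[T3]=5 [LOAD]
10. CAS T3 → mem=6 r[T3]=5 [OK]

counter = 6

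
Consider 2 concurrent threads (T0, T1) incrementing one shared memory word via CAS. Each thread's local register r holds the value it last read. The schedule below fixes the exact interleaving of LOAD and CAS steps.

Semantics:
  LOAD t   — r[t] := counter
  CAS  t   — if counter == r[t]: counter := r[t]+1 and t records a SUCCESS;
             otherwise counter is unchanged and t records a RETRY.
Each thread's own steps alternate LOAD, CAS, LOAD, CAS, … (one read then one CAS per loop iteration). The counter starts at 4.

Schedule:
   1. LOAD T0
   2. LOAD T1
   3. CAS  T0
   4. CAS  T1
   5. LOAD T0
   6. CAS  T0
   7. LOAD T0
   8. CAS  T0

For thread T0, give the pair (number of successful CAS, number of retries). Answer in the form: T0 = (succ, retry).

1. LOAD T0 → mem=4 r[T0]=4 [LOAD]
2. LOAD T1 → mem=4 r[T1]=4 [LOAD]
3. CAS T0 → mem=5 r[T0]=4 [OK]
4. CAS T1 → mem=5 r[T1]=4 [RETRY]
5. LOAD T0 → mem=5 r[T0]=5 [LOAD]
6. CAS T0 → mem=6 r[T0]=5 [OK]
7. LOAD T0 → mem=6 r[T0]=6 [LOAD]
8. CAS T0 → mem=7 r[T0]=6 [OK]

T0 = (3, 0)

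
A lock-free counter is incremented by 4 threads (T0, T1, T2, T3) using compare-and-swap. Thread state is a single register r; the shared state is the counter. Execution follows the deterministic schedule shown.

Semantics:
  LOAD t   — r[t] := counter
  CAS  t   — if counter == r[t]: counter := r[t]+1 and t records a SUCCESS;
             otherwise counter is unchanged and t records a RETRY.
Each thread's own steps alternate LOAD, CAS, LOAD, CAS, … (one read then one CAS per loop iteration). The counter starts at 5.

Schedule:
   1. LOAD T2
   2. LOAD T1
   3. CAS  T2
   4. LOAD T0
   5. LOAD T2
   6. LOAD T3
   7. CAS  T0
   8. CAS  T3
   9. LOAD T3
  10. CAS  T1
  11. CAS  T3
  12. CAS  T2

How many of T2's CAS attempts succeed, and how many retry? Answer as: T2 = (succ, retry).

T2 = (1, 1)

   1) LOAD T2:  M=5  r_T2=5
   2) LOAD T1:  M=5  r_T1=5
   3) CAS  T2:  M=6  r_T2=5 ✓
   4) LOAD T0:  M=6  r_T0=6
   5) LOAD T2:  M=6  r_T2=6
   6) LOAD T3:  M=6  r_T3=6
   7) CAS  T0:  M=7  r_T0=6 ✓
   8) CAS  T3:  M=7  r_T3=6 ✗
   9) LOAD T3:  M=7  r_T3=7
  10) CAS  T1:  M=7  r_T1=5 ✗
  11) CAS  T3:  M=8  r_T3=7 ✓
  12) CAS  T2:  M=8  r_T2=6 ✗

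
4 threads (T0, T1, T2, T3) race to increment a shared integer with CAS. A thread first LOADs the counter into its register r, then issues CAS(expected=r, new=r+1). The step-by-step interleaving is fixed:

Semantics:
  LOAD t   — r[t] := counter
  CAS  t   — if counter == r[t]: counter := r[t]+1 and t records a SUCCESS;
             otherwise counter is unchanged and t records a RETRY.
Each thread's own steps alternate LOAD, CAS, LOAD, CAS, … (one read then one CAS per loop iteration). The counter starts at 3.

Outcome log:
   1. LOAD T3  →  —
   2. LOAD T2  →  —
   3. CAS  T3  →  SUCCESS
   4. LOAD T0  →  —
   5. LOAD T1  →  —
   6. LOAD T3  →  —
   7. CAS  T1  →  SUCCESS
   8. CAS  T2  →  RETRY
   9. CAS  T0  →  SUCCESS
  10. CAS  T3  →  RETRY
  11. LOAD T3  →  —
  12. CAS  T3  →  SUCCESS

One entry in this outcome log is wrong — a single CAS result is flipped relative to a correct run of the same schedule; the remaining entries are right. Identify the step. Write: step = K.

Reference trace:
   1) LOAD T3:  M=3  r_T3=3
   2) LOAD T2:  M=3  r_T2=3
   3) CAS  T3:  M=4  r_T3=3 ✓
   4) LOAD T0:  M=4  r_T0=4
   5) LOAD T1:  M=4  r_T1=4
   6) LOAD T3:  M=4  r_T3=4
   7) CAS  T1:  M=5  r_T1=4 ✓
   8) CAS  T2:  M=5  r_T2=3 ✗
   9) CAS  T0:  M=5  r_T0=4 ✗
  10) CAS  T3:  M=5  r_T3=4 ✗
  11) LOAD T3:  M=5  r_T3=5
  12) CAS  T3:  M=6  r_T3=5 ✓
Mismatch at 9.

step = 9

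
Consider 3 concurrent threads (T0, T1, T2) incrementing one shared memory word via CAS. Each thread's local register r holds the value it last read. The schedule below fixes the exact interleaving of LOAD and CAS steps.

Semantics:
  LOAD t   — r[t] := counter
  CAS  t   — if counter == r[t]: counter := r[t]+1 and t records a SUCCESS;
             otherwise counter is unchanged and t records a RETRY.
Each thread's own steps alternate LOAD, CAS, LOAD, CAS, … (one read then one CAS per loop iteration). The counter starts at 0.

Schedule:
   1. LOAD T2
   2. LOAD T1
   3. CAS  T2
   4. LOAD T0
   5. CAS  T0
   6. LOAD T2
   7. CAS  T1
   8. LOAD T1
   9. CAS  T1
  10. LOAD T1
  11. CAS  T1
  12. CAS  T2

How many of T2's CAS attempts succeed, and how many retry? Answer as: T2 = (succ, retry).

T2 = (1, 1)

[1] T2.load  rd  (counter 0, T2.r 0)
[2] T1.load  rd  (counter 0, T1.r 0)
[3] T2.cas  hit  (counter 1, T2.r 0)
[4] T0.load  rd  (counter 1, T0.r 1)
[5] T0.cas  hit  (counter 2, T0.r 1)
[6] T2.load  rd  (counter 2, T2.r 2)
[7] T1.cas  miss  (counter 2, T1.r 0)
[8] T1.load  rd  (counter 2, T1.r 2)
[9] T1.cas  hit  (counter 3, T1.r 2)
[10] T1.load  rd  (counter 3, T1.r 3)
[11] T1.cas  hit  (counter 4, T1.r 3)
[12] T2.cas  miss  (counter 4, T2.r 2)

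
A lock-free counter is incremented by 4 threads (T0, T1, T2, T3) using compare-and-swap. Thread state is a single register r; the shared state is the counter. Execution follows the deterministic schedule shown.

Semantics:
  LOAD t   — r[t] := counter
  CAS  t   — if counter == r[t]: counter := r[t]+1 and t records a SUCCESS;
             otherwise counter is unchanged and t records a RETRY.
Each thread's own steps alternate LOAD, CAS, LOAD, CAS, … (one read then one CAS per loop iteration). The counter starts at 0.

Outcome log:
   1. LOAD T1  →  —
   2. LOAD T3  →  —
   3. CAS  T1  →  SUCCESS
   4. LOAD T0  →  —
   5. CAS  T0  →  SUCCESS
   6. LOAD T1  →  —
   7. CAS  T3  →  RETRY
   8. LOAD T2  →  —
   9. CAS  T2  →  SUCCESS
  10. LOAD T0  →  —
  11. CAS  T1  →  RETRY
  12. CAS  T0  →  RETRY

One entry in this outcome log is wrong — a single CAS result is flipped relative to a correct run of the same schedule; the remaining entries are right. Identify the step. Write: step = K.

Reference trace:
#1 T1 reads 0
#2 T3 reads 0
#3 T1 CAS(0→1) writes; counter now 1
#4 T0 reads 1
#5 T0 CAS(1→2) writes; counter now 2
#6 T1 reads 2
#7 T3 CAS(0→1) fails; counter now 2
#8 T2 reads 2
#9 T2 CAS(2→3) writes; counter now 3
#10 T0 reads 3
#11 T1 CAS(2→3) fails; counter now 3
#12 T0 CAS(3→4) writes; counter now 4
Flip is step 12.

step = 12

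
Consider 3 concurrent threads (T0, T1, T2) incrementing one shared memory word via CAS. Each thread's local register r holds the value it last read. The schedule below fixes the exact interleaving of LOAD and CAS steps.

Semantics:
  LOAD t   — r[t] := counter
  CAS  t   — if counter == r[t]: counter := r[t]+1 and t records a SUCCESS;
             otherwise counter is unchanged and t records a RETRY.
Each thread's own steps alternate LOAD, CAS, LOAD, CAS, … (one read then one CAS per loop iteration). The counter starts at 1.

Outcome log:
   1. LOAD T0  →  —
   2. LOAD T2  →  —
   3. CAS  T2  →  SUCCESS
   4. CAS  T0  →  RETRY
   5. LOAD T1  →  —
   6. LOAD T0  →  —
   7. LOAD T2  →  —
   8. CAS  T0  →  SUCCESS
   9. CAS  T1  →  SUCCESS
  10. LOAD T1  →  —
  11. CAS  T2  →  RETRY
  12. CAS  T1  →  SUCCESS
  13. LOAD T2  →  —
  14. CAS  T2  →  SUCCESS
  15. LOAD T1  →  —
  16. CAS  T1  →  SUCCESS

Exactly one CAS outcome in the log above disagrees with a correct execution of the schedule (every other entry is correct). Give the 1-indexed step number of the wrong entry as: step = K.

Correct run:
#1 T0 reads 1
#2 T2 reads 1
#3 T2 CAS(1→2) writes; counter now 2
#4 T0 CAS(1→2) fails; counter now 2
#5 T1 reads 2
#6 T0 reads 2
#7 T2 reads 2
#8 T0 CAS(2→3) writes; counter now 3
#9 T1 CAS(2→3) fails; counter now 3
#10 T1 reads 3
#11 T2 CAS(2→3) fails; counter now 3
#12 T1 CAS(3→4) writes; counter now 4
#13 T2 reads 4
#14 T2 CAS(4→5) writes; counter now 5
#15 T1 reads 5
#16 T1 CAS(5→6) writes; counter now 6
Mismatch at 9.

step = 9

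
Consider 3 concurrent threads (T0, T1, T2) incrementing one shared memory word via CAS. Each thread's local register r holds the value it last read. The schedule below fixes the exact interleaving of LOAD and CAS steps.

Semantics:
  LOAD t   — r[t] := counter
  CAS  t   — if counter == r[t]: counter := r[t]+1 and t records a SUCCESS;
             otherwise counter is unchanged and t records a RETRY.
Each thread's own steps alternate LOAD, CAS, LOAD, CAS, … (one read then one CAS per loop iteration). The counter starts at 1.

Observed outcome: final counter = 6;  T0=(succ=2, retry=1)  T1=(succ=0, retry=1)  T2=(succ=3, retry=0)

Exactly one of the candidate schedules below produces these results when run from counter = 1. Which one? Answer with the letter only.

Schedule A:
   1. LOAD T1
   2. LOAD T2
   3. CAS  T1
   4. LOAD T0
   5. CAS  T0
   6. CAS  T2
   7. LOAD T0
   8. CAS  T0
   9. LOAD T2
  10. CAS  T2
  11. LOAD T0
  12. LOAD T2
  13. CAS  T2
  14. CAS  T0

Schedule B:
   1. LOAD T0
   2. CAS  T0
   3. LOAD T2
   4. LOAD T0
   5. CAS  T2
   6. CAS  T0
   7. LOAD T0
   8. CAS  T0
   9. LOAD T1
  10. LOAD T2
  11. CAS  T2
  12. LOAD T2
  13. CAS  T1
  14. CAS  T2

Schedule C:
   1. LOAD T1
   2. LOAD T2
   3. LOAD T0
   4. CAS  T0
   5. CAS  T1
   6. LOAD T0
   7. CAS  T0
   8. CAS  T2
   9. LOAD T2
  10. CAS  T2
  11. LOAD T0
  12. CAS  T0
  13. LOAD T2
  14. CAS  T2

B

Run B:
   1) LOAD T0:  M=1  r_T0=1
   2) CAS  T0:  M=2  r_T0=1 ✓
   3) LOAD T2:  M=2  r_T2=2
   4) LOAD T0:  M=2  r_T0=2
   5) CAS  T2:  M=3  r_T2=2 ✓
   6) CAS  T0:  M=3  r_T0=2 ✗
   7) LOAD T0:  M=3  r_T0=3
   8) CAS  T0:  M=4  r_T0=3 ✓
   9) LOAD T1:  M=4  r_T1=4
  10) LOAD T2:  M=4  r_T2=4
  11) CAS  T2:  M=5  r_T2=4 ✓
  12) LOAD T2:  M=5  r_T2=5
  13) CAS  T1:  M=5  r_T1=4 ✗
  14) CAS  T2:  M=6  r_T2=5 ✓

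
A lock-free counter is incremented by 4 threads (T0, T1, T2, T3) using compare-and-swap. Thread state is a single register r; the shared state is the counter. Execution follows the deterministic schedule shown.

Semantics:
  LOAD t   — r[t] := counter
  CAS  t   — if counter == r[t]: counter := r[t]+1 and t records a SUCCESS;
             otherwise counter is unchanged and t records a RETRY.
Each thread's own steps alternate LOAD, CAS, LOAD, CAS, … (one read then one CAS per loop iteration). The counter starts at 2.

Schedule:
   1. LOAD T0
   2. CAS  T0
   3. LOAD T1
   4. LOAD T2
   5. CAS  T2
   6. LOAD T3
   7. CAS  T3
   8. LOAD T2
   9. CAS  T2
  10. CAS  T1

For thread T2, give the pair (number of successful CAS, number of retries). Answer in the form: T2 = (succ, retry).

1. LOAD T0 → mem=2 r[T0]=2 [LOAD]
2. CAS T0 → mem=3 r[T0]=2 [OK]
3. LOAD T1 → mem=3 r[T1]=3 [LOAD]
4. LOAD T2 → mem=3 r[T2]=3 [LOAD]
5. CAS T2 → mem=4 r[T2]=3 [OK]
6. LOAD T3 → mem=4 r[T3]=4 [LOAD]
7. CAS T3 → mem=5 r[T3]=4 [OK]
8. LOAD T2 → mem=5 r[T2]=5 [LOAD]
9. CAS T2 → mem=6 r[T2]=5 [OK]
10. CAS T1 → mem=6 r[T1]=3 [RETRY]

T2 = (2, 0)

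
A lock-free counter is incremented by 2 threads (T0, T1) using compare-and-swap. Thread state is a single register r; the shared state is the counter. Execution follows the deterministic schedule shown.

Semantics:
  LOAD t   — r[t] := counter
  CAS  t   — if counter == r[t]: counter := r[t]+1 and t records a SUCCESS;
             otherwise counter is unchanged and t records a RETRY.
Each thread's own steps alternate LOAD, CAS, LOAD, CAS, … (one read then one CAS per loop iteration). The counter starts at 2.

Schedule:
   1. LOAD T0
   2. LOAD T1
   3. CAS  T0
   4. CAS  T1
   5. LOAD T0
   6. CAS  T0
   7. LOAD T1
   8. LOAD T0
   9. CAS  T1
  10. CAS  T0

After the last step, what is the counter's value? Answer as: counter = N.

#1 T0 reads 2
#2 T1 reads 2
#3 T0 CAS(2→3) writes; counter now 3
#4 T1 CAS(2→3) fails; counter now 3
#5 T0 reads 3
#6 T0 CAS(3→4) writes; counter now 4
#7 T1 reads 4
#8 T0 reads 4
#9 T1 CAS(4→5) writes; counter now 5
#10 T0 CAS(4→5) fails; counter now 5

counter = 5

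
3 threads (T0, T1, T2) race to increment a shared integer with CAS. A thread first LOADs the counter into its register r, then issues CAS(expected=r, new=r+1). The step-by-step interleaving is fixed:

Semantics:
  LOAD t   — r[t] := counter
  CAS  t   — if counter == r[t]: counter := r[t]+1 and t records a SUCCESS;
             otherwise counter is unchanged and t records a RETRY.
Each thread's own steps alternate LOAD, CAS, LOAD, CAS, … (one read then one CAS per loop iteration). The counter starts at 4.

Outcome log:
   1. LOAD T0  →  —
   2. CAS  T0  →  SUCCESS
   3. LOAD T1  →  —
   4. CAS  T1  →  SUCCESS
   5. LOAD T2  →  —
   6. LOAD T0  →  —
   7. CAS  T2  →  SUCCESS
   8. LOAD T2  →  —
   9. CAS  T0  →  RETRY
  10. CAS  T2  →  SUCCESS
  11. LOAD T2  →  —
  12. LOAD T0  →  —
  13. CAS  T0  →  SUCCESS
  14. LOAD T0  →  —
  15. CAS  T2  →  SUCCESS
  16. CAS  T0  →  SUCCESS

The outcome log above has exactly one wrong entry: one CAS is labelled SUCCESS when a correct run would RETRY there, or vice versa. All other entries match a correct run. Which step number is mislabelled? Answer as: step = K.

Re-executing:
1. LOAD T0 → mem=4 r[T0]=4 [LOAD]
2. CAS T0 → mem=5 r[T0]=4 [OK]
3. LOAD T1 → mem=5 r[T1]=5 [LOAD]
4. CAS T1 → mem=6 r[T1]=5 [OK]
5. LOAD T2 → mem=6 r[T2]=6 [LOAD]
6. LOAD T0 → mem=6 r[T0]=6 [LOAD]
7. CAS T2 → mem=7 r[T2]=6 [OK]
8. LOAD T2 → mem=7 r[T2]=7 [LOAD]
9. CAS T0 → mem=7 r[T0]=6 [RETRY]
10. CAS T2 → mem=8 r[T2]=7 [OK]
11. LOAD T2 → mem=8 r[T2]=8 [LOAD]
12. LOAD T0 → mem=8 r[T0]=8 [LOAD]
13. CAS T0 → mem=9 r[T0]=8 [OK]
14. LOAD T0 → mem=9 r[T0]=9 [LOAD]
15. CAS T2 → mem=9 r[T2]=8 [RETRY]
16. CAS T0 → mem=10 r[T0]=9 [OK]
Flip is step 15.

step = 15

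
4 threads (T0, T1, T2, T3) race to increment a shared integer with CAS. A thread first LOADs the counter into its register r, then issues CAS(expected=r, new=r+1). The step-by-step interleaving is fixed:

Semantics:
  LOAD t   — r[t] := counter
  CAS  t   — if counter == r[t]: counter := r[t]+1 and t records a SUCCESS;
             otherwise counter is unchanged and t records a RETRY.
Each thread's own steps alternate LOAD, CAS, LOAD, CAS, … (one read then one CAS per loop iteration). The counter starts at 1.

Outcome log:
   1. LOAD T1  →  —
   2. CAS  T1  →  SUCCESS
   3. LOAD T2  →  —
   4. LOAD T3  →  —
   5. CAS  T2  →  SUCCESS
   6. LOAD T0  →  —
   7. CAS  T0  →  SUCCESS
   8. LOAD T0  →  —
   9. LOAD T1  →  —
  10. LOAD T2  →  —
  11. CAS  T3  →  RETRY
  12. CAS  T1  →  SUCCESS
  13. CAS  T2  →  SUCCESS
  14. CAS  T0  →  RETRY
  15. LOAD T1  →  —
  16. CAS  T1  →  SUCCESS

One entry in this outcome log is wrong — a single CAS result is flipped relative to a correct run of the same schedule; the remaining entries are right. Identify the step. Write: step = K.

Re-executing:
   1) LOAD T1:  M=1  r_T1=1
   2) CAS  T1:  M=2  r_T1=1 ✓
   3) LOAD T2:  M=2  r_T2=2
   4) LOAD T3:  M=2  r_T3=2
   5) CAS  T2:  M=3  r_T2=2 ✓
   6) LOAD T0:  M=3  r_T0=3
   7) CAS  T0:  M=4  r_T0=3 ✓
   8) LOAD T0:  M=4  r_T0=4
   9) LOAD T1:  M=4  r_T1=4
  10) LOAD T2:  M=4  r_T2=4
  11) CAS  T3:  M=4  r_T3=2 ✗
  12) CAS  T1:  M=5  r_T1=4 ✓
  13) CAS  T2:  M=5  r_T2=4 ✗
  14) CAS  T0:  M=5  r_T0=4 ✗
  15) LOAD T1:  M=5  r_T1=5
  16) CAS  T1:  M=6  r_T1=5 ✓
Log disagrees first at step 13.

step = 13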